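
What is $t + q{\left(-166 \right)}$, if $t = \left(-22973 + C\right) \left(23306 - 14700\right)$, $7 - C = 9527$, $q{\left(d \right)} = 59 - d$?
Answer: $-279634533$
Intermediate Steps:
$C = -9520$ ($C = 7 - 9527 = -9520$)
$t = -279634758$ ($t = \left(-22973 - 9520\right) \left(23306 - 14700\right) = \left(-32493\right) 8606 = -279634758$)
$t + q{\left(-166 \right)} = -279634758 + \left(59 - -166\right) = -279634758 + \left(59 + 166\right) = -279634758 + 225 = -279634533$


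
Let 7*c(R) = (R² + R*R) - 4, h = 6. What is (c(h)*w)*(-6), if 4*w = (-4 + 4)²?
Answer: 0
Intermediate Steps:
w = 0 (w = (-4 + 4)²/4 = (¼)*0² = (¼)*0 = 0)
c(R) = -4/7 + 2*R²/7 (c(R) = ((R² + R*R) - 4)/7 = ((R² + R²) - 4)/7 = (2*R² - 4)/7 = (-4 + 2*R²)/7 = -4/7 + 2*R²/7)
(c(h)*w)*(-6) = ((-4/7 + (2/7)*6²)*0)*(-6) = ((-4/7 + (2/7)*36)*0)*(-6) = ((-4/7 + 72/7)*0)*(-6) = ((68/7)*0)*(-6) = 0*(-6) = 0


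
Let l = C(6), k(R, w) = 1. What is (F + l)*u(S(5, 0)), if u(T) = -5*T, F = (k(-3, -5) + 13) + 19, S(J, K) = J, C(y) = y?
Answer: -975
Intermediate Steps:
l = 6
F = 33 (F = (1 + 13) + 19 = 14 + 19 = 33)
(F + l)*u(S(5, 0)) = (33 + 6)*(-5*5) = 39*(-25) = -975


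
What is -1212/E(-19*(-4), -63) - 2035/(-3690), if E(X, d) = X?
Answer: -215881/14022 ≈ -15.396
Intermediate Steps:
-1212/E(-19*(-4), -63) - 2035/(-3690) = -1212/((-19*(-4))) - 2035/(-3690) = -1212/76 - 2035*(-1/3690) = -1212*1/76 + 407/738 = -303/19 + 407/738 = -215881/14022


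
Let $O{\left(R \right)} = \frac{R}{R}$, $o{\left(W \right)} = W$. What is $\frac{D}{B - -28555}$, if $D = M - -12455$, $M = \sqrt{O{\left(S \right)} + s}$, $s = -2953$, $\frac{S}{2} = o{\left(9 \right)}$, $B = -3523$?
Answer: $\frac{12455}{25032} + \frac{i \sqrt{82}}{4172} \approx 0.49756 + 0.0021705 i$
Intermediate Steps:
$S = 18$ ($S = 2 \cdot 9 = 18$)
$O{\left(R \right)} = 1$
$M = 6 i \sqrt{82}$ ($M = \sqrt{1 - 2953} = \sqrt{-2952} = 6 i \sqrt{82} \approx 54.332 i$)
$D = 12455 + 6 i \sqrt{82}$ ($D = 6 i \sqrt{82} - -12455 = 6 i \sqrt{82} + 12455 = 12455 + 6 i \sqrt{82} \approx 12455.0 + 54.332 i$)
$\frac{D}{B - -28555} = \frac{12455 + 6 i \sqrt{82}}{-3523 - -28555} = \frac{12455 + 6 i \sqrt{82}}{-3523 + 28555} = \frac{12455 + 6 i \sqrt{82}}{25032} = \left(12455 + 6 i \sqrt{82}\right) \frac{1}{25032} = \frac{12455}{25032} + \frac{i \sqrt{82}}{4172}$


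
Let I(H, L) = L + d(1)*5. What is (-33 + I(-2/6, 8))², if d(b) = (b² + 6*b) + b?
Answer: 225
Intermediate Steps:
d(b) = b² + 7*b
I(H, L) = 40 + L (I(H, L) = L + (1*(7 + 1))*5 = L + (1*8)*5 = L + 8*5 = L + 40 = 40 + L)
(-33 + I(-2/6, 8))² = (-33 + (40 + 8))² = (-33 + 48)² = 15² = 225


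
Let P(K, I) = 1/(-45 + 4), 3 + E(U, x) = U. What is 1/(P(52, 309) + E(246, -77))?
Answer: 41/9962 ≈ 0.0041156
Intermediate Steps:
E(U, x) = -3 + U
P(K, I) = -1/41 (P(K, I) = 1/(-41) = -1/41)
1/(P(52, 309) + E(246, -77)) = 1/(-1/41 + (-3 + 246)) = 1/(-1/41 + 243) = 1/(9962/41) = 41/9962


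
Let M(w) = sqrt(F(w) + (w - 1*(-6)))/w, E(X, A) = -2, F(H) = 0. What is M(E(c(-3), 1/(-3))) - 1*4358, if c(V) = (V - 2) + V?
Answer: -4359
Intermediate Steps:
c(V) = -2 + 2*V (c(V) = (-2 + V) + V = -2 + 2*V)
M(w) = sqrt(6 + w)/w (M(w) = sqrt(0 + (w - 1*(-6)))/w = sqrt(0 + (w + 6))/w = sqrt(0 + (6 + w))/w = sqrt(6 + w)/w)
M(E(c(-3), 1/(-3))) - 1*4358 = sqrt(6 - 2)/(-2) - 1*4358 = -sqrt(4)/2 - 4358 = -1/2*2 - 4358 = -1 - 4358 = -4359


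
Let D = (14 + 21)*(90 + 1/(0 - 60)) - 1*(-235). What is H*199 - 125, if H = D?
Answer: 8080487/12 ≈ 6.7337e+5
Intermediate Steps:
D = 40613/12 (D = 35*(90 + 1/(-60)) + 235 = 35*(90 - 1/60) + 235 = 35*(5399/60) + 235 = 37793/12 + 235 = 40613/12 ≈ 3384.4)
H = 40613/12 ≈ 3384.4
H*199 - 125 = (40613/12)*199 - 125 = 8081987/12 - 125 = 8080487/12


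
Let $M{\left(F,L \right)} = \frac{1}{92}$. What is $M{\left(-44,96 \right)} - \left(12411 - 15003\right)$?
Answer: $\frac{238465}{92} \approx 2592.0$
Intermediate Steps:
$M{\left(F,L \right)} = \frac{1}{92}$
$M{\left(-44,96 \right)} - \left(12411 - 15003\right) = \frac{1}{92} - \left(12411 - 15003\right) = \frac{1}{92} - -2592 = \frac{1}{92} + 2592 = \frac{238465}{92}$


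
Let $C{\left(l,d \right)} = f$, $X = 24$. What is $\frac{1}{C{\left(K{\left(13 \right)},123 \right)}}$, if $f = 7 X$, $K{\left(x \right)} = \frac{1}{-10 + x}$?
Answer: $\frac{1}{168} \approx 0.0059524$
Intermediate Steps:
$f = 168$ ($f = 7 \cdot 24 = 168$)
$C{\left(l,d \right)} = 168$
$\frac{1}{C{\left(K{\left(13 \right)},123 \right)}} = \frac{1}{168}$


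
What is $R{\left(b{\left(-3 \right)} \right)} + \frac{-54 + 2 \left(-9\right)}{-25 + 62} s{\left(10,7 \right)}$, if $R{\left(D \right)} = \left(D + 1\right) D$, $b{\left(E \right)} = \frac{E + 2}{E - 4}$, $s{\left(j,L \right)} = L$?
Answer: $- \frac{24400}{1813} \approx -13.458$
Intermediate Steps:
$b{\left(E \right)} = \frac{2 + E}{-4 + E}$
$R{\left(D \right)} = D \left(1 + D\right)$ ($R{\left(D \right)} = \left(1 + D\right) D = D \left(1 + D\right)$)
$R{\left(b{\left(-3 \right)} \right)} + \frac{-54 + 2 \left(-9\right)}{-25 + 62} s{\left(10,7 \right)} = \frac{2 - 3}{-4 - 3} \left(1 + \frac{2 - 3}{-4 - 3}\right) + \frac{-54 + 2 \left(-9\right)}{-25 + 62} \cdot 7 = \frac{1}{-7} \left(-1\right) \left(1 + \frac{1}{-7} \left(-1\right)\right) + \frac{-54 - 18}{37} \cdot 7 = \left(- \frac{1}{7}\right) \left(-1\right) \left(1 - - \frac{1}{7}\right) + \left(-72\right) \frac{1}{37} \cdot 7 = \frac{1 + \frac{1}{7}}{7} - \frac{504}{37} = \frac{1}{7} \cdot \frac{8}{7} - \frac{504}{37} = \frac{8}{49} - \frac{504}{37} = - \frac{24400}{1813}$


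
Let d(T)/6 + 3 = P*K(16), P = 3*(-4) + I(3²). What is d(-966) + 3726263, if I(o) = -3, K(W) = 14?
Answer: 3724985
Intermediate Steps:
P = -15 (P = 3*(-4) - 3 = -12 - 3 = -15)
d(T) = -1278 (d(T) = -18 + 6*(-15*14) = -18 + 6*(-210) = -18 - 1260 = -1278)
d(-966) + 3726263 = -1278 + 3726263 = 3724985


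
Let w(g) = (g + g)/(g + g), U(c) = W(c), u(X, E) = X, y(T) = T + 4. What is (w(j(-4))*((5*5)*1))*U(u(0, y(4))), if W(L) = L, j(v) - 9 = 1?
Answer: 0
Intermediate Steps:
y(T) = 4 + T
j(v) = 10 (j(v) = 9 + 1 = 10)
U(c) = c
w(g) = 1 (w(g) = (2*g)/((2*g)) = (2*g)*(1/(2*g)) = 1)
(w(j(-4))*((5*5)*1))*U(u(0, y(4))) = (1*((5*5)*1))*0 = (1*(25*1))*0 = (1*25)*0 = 25*0 = 0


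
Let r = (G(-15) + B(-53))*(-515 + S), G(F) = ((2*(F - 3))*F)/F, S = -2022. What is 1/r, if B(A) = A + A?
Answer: 1/360254 ≈ 2.7758e-6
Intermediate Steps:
B(A) = 2*A
G(F) = -6 + 2*F (G(F) = ((2*(-3 + F))*F)/F = ((-6 + 2*F)*F)/F = (F*(-6 + 2*F))/F = -6 + 2*F)
r = 360254 (r = ((-6 + 2*(-15)) + 2*(-53))*(-515 - 2022) = ((-6 - 30) - 106)*(-2537) = (-36 - 106)*(-2537) = -142*(-2537) = 360254)
1/r = 1/360254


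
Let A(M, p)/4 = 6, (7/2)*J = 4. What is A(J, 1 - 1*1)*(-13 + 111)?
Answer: 2352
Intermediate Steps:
J = 8/7 (J = (2/7)*4 = 8/7 ≈ 1.1429)
A(M, p) = 24 (A(M, p) = 4*6 = 24)
A(J, 1 - 1*1)*(-13 + 111) = 24*(-13 + 111) = 24*98 = 2352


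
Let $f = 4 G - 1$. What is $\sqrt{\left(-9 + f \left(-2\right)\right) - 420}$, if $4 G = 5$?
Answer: $i \sqrt{437} \approx 20.905 i$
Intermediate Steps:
$G = \frac{5}{4}$ ($G = \frac{1}{4} \cdot 5 = \frac{5}{4} \approx 1.25$)
$f = 4$ ($f = 4 \cdot \frac{5}{4} - 1 = 5 - 1 = 4$)
$\sqrt{\left(-9 + f \left(-2\right)\right) - 420} = \sqrt{\left(-9 + 4 \left(-2\right)\right) - 420} = \sqrt{\left(-9 - 8\right) - 420} = \sqrt{-17 - 420} = \sqrt{-437} = i \sqrt{437}$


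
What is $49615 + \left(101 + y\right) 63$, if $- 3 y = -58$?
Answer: $57196$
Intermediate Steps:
$y = \frac{58}{3}$ ($y = \left(- \frac{1}{3}\right) \left(-58\right) = \frac{58}{3} \approx 19.333$)
$49615 + \left(101 + y\right) 63 = 49615 + \left(101 + \frac{58}{3}\right) 63 = 49615 + \frac{361}{3} \cdot 63 = 49615 + 7581 = 57196$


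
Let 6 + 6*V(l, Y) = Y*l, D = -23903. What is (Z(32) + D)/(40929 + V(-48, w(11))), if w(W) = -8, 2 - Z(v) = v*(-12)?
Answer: -7839/13664 ≈ -0.57370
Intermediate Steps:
Z(v) = 2 + 12*v (Z(v) = 2 - v*(-12) = 2 - (-12)*v = 2 + 12*v)
V(l, Y) = -1 + Y*l/6 (V(l, Y) = -1 + (Y*l)/6 = -1 + Y*l/6)
(Z(32) + D)/(40929 + V(-48, w(11))) = ((2 + 12*32) - 23903)/(40929 + (-1 + (⅙)*(-8)*(-48))) = ((2 + 384) - 23903)/(40929 + (-1 + 64)) = (386 - 23903)/(40929 + 63) = -23517/40992 = -23517*1/40992 = -7839/13664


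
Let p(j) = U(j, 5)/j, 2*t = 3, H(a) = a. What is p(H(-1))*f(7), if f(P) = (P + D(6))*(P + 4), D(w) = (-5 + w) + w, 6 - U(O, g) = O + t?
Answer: -847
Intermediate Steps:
t = 3/2 (t = (1/2)*3 = 3/2 ≈ 1.5000)
U(O, g) = 9/2 - O (U(O, g) = 6 - (O + 3/2) = 6 - (3/2 + O) = 6 + (-3/2 - O) = 9/2 - O)
D(w) = -5 + 2*w
f(P) = (4 + P)*(7 + P) (f(P) = (P + (-5 + 2*6))*(P + 4) = (P + (-5 + 12))*(4 + P) = (P + 7)*(4 + P) = (7 + P)*(4 + P) = (4 + P)*(7 + P))
p(j) = (9/2 - j)/j
p(H(-1))*f(7) = ((9/2 - 1*(-1))/(-1))*(28 + 7**2 + 11*7) = (-(9/2 + 1))*(28 + 49 + 77) = -1*11/2*154 = -11/2*154 = -847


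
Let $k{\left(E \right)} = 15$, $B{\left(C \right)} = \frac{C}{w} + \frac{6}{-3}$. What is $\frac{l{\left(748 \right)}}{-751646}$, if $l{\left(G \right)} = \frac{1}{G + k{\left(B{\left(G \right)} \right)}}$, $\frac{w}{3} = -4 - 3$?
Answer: $- \frac{1}{573505898} \approx -1.7437 \cdot 10^{-9}$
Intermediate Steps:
$w = -21$ ($w = 3 \left(-4 - 3\right) = 3 \left(-7\right) = -21$)
$B{\left(C \right)} = -2 - \frac{C}{21}$ ($B{\left(C \right)} = \frac{C}{-21} + \frac{6}{-3} = C \left(- \frac{1}{21}\right) + 6 \left(- \frac{1}{3}\right) = - \frac{C}{21} - 2 = -2 - \frac{C}{21}$)
$l{\left(G \right)} = \frac{1}{15 + G}$ ($l{\left(G \right)} = \frac{1}{G + 15} = \frac{1}{15 + G}$)
$\frac{l{\left(748 \right)}}{-751646} = \frac{1}{\left(15 + 748\right) \left(-751646\right)} = \frac{1}{763} \left(- \frac{1}{751646}\right) = - \frac{1}{573505898}$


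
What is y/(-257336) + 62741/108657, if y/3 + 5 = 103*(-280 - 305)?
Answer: 8947132609/6990339438 ≈ 1.2799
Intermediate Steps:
y = -180780 (y = -15 + 3*(103*(-280 - 305)) = -15 + 3*(103*(-585)) = -15 + 3*(-60255) = -15 - 180765 = -180780)
y/(-257336) + 62741/108657 = -180780/(-257336) + 62741/108657 = -180780*(-1/257336) + 62741*(1/108657) = 45195/64334 + 62741/108657 = 8947132609/6990339438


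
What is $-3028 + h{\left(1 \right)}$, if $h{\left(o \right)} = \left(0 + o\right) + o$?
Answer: $-3026$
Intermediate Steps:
$h{\left(o \right)} = 2 o$ ($h{\left(o \right)} = o + o = 2 o$)
$-3028 + h{\left(1 \right)} = -3028 + 2 \cdot 1 = -3028 + 2 = -3026$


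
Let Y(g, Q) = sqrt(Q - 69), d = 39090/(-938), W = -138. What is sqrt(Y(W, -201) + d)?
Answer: sqrt(-9166605 + 659883*I*sqrt(30))/469 ≈ 1.2495 + 6.5753*I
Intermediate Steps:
d = -19545/469 (d = 39090*(-1/938) = -19545/469 ≈ -41.674)
Y(g, Q) = sqrt(-69 + Q)
sqrt(Y(W, -201) + d) = sqrt(sqrt(-69 - 201) - 19545/469) = sqrt(sqrt(-270) - 19545/469) = sqrt(3*I*sqrt(30) - 19545/469) = sqrt(-19545/469 + 3*I*sqrt(30))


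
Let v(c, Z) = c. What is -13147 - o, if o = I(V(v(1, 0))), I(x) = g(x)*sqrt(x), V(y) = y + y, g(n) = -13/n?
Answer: -13147 + 13*sqrt(2)/2 ≈ -13138.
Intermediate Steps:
V(y) = 2*y
I(x) = -13/sqrt(x) (I(x) = (-13/x)*sqrt(x) = -13/sqrt(x))
o = -13*sqrt(2)/2 ≈ -9.1924
-13147 - o = -13147 - (-13)*sqrt(2)/2 = -13147 + 13*sqrt(2)/2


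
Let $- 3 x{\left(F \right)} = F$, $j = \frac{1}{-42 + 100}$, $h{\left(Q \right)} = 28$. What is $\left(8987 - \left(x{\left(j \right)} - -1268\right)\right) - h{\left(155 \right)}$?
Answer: $\frac{1338235}{174} \approx 7691.0$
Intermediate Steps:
$j = \frac{1}{58} \approx 0.017241$
$x{\left(F \right)} = - \frac{F}{3}$
$\left(8987 - \left(x{\left(j \right)} - -1268\right)\right) - h{\left(155 \right)} = \left(8987 - \left(\left(- \frac{1}{3}\right) \frac{1}{58} - -1268\right)\right) - 28 = \left(8987 - \left(- \frac{1}{174} + 1268\right)\right) - 28 = \left(8987 - \frac{220631}{174}\right) - 28 = \frac{1343107}{174} - 28 = \frac{1338235}{174}$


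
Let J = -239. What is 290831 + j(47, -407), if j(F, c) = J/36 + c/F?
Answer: 492060167/1692 ≈ 2.9082e+5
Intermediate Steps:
j(F, c) = -239/36 + c/F
290831 + j(47, -407) = 290831 + (-239/36 - 407/47) = 290831 - 25885/1692 = 492060167/1692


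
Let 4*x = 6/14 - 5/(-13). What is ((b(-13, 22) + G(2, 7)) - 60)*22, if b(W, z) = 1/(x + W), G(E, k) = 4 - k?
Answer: -3231998/2329 ≈ -1387.7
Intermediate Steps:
x = 37/182 (x = (6/14 - 5/(-13))/4 = (6*(1/14) - 5*(-1/13))/4 = (3/7 + 5/13)/4 = (1/4)*(74/91) = 37/182 ≈ 0.20330)
b(W, z) = 1/(37/182 + W)
((b(-13, 22) + G(2, 7)) - 60)*22 = ((182/(37 + 182*(-13)) + (4 - 1*7)) - 60)*22 = ((182/(37 - 2366) + (4 - 7)) - 60)*22 = ((182/(-2329) - 3) - 60)*22 = ((182*(-1/2329) - 3) - 60)*22 = ((-182/2329 - 3) - 60)*22 = (-7169/2329 - 60)*22 = -146909/2329*22 = -3231998/2329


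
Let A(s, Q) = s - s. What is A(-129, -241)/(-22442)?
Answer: 0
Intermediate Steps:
A(s, Q) = 0
A(-129, -241)/(-22442) = 0/(-22442) = 0*(-1/22442) = 0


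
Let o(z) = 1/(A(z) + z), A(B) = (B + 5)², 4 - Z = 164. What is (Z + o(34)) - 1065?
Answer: -1904874/1555 ≈ -1225.0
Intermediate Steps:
Z = -160 (Z = 4 - 1*164 = 4 - 164 = -160)
A(B) = (5 + B)²
o(z) = 1/(z + (5 + z)²) (o(z) = 1/((5 + z)² + z) = 1/(z + (5 + z)²))
(Z + o(34)) - 1065 = (-160 + 1/(34 + (5 + 34)²)) - 1065 = (-160 + 1/(34 + 39²)) - 1065 = (-160 + 1/(34 + 1521)) - 1065 = (-160 + 1/1555) - 1065 = -248799/1555 - 1065 = -1904874/1555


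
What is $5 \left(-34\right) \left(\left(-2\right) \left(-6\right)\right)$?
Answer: $-2040$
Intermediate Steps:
$5 \left(-34\right) \left(\left(-2\right) \left(-6\right)\right) = \left(-170\right) 12 = -2040$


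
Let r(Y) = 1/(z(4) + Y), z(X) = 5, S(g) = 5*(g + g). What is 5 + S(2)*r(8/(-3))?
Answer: 95/7 ≈ 13.571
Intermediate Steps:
S(g) = 10*g (S(g) = 5*(2*g) = 10*g)
r(Y) = 1/(5 + Y)
5 + S(2)*r(8/(-3)) = 5 + (10*2)/(5 + 8/(-3)) = 5 + 20/(5 + 8*(-⅓)) = 5 + 20/(5 - 8/3) = 5 + 20/(7/3) = 5 + 20*(3/7) = 5 + 60/7 = 95/7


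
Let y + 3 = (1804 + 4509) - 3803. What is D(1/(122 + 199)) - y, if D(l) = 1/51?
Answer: -127856/51 ≈ -2507.0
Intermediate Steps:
D(l) = 1/51
y = 2507 (y = -3 + ((1804 + 4509) - 3803) = -3 + (6313 - 3803) = -3 + 2510 = 2507)
D(1/(122 + 199)) - y = 1/51 - 1*2507 = 1/51 - 2507 = -127856/51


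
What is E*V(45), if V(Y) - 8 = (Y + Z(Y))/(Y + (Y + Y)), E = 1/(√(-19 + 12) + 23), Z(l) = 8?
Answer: 26059/72360 - 1133*I*√7/72360 ≈ 0.36013 - 0.041427*I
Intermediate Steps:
E = 1/(23 + I*√7) (E = 1/(√(-7) + 23) = 1/(I*√7 + 23) = 1/(23 + I*√7) ≈ 0.04291 - 0.0049361*I)
V(Y) = 8 + (8 + Y)/(3*Y) (V(Y) = 8 + (Y + 8)/(Y + (Y + Y)) = 8 + (8 + Y)/(Y + 2*Y) = 8 + (8 + Y)/((3*Y)) = 8 + (8 + Y)*(1/(3*Y)) = 8 + (8 + Y)/(3*Y))
E*V(45) = (23/536 - I*√7/536)*((⅓)*(8 + 25*45)/45) = (23/536 - I*√7/536)*((⅓)*(1/45)*(8 + 1125)) = (23/536 - I*√7/536)*((⅓)*(1/45)*1133) = (23/536 - I*√7/536)*(1133/135) = 26059/72360 - 1133*I*√7/72360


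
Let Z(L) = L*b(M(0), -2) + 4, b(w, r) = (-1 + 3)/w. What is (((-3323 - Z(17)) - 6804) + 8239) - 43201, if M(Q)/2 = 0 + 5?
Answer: -225482/5 ≈ -45096.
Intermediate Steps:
M(Q) = 10 (M(Q) = 2*(0 + 5) = 2*5 = 10)
b(w, r) = 2/w
Z(L) = 4 + L/5 (Z(L) = L*(2/10) + 4 = L*(2*(⅒)) + 4 = L*(⅕) + 4 = L/5 + 4 = 4 + L/5)
(((-3323 - Z(17)) - 6804) + 8239) - 43201 = (((-3323 - (4 + (⅕)*17)) - 6804) + 8239) - 43201 = (((-3323 - (4 + 17/5)) - 6804) + 8239) - 43201 = (((-3323 - 1*37/5) - 6804) + 8239) - 43201 = (((-3323 - 37/5) - 6804) + 8239) - 43201 = ((-16652/5 - 6804) + 8239) - 43201 = (-50672/5 + 8239) - 43201 = -9477/5 - 43201 = -225482/5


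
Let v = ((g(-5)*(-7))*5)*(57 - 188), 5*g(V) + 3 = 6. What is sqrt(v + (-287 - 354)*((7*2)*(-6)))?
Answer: 7*sqrt(1155) ≈ 237.90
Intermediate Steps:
g(V) = 3/5 (g(V) = -3/5 + (1/5)*6 = -3/5 + 6/5 = 3/5)
v = 2751 (v = (((3/5)*(-7))*5)*(57 - 188) = -21/5*5*(-131) = -21*(-131) = 2751)
sqrt(v + (-287 - 354)*((7*2)*(-6))) = sqrt(2751 + (-287 - 354)*((7*2)*(-6))) = sqrt(2751 - 8974*(-6)) = sqrt(2751 - 641*(-84)) = sqrt(2751 + 53844) = sqrt(56595) = 7*sqrt(1155)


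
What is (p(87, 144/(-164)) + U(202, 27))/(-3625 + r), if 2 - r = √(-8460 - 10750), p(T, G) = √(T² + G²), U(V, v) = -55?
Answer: 199265/13145339 - 10869*√1413865/538958899 - 55*I*√19210/13145339 + 15*I*√1086413866/538958899 ≈ -0.0088208 + 0.00033744*I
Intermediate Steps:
p(T, G) = √(G² + T²)
r = 2 - I*√19210 (r = 2 - √(-8460 - 10750) = 2 - √(-19210) = 2 - I*√19210 ≈ 2.0 - 138.6*I)
(p(87, 144/(-164)) + U(202, 27))/(-3625 + r) = (√((144/(-164))² + 87²) - 55)/(-3625 + (2 - I*√19210)) = (√((144*(-1/164))² + 7569) - 55)/(-3623 - I*√19210) = (√((-36/41)² + 7569) - 55)/(-3623 - I*√19210) = (√(1296/1681 + 7569) - 55)/(-3623 - I*√19210) = (√(12724785/1681) - 55)/(-3623 - I*√19210) = (3*√1413865/41 - 55)/(-3623 - I*√19210) = (-55 + 3*√1413865/41)/(-3623 - I*√19210)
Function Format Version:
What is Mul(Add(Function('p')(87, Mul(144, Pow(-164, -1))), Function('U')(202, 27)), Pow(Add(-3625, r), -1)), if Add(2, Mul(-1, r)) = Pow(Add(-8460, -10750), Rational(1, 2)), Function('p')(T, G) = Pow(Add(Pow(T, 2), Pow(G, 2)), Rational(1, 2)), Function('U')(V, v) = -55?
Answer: Add(Rational(199265, 13145339), Mul(Rational(-10869, 538958899), Pow(1413865, Rational(1, 2))), Mul(Rational(-55, 13145339), I, Pow(19210, Rational(1, 2))), Mul(Rational(15, 538958899), I, Pow(1086413866, Rational(1, 2)))) ≈ Add(-0.0088208, Mul(0.00033744, I))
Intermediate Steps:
Function('p')(T, G) = Pow(Add(Pow(G, 2), Pow(T, 2)), Rational(1, 2))
r = Add(2, Mul(-1, I, Pow(19210, Rational(1, 2)))) (r = Add(2, Mul(-1, Pow(Add(-8460, -10750), Rational(1, 2)))) = Add(2, Mul(-1, Pow(-19210, Rational(1, 2)))) = Add(2, Mul(-1, Mul(I, Pow(19210, Rational(1, 2))))) = Add(2, Mul(-1, I, Pow(19210, Rational(1, 2)))) ≈ Add(2.0000, Mul(-138.60, I)))
Mul(Add(Function('p')(87, Mul(144, Pow(-164, -1))), Function('U')(202, 27)), Pow(Add(-3625, r), -1)) = Mul(Add(Pow(Add(Pow(Mul(144, Pow(-164, -1)), 2), Pow(87, 2)), Rational(1, 2)), -55), Pow(Add(-3625, Add(2, Mul(-1, I, Pow(19210, Rational(1, 2))))), -1)) = Mul(Add(Pow(Add(Pow(Mul(144, Rational(-1, 164)), 2), 7569), Rational(1, 2)), -55), Pow(Add(-3623, Mul(-1, I, Pow(19210, Rational(1, 2)))), -1)) = Mul(Add(Pow(Add(Pow(Rational(-36, 41), 2), 7569), Rational(1, 2)), -55), Pow(Add(-3623, Mul(-1, I, Pow(19210, Rational(1, 2)))), -1)) = Mul(Add(Pow(Add(Rational(1296, 1681), 7569), Rational(1, 2)), -55), Pow(Add(-3623, Mul(-1, I, Pow(19210, Rational(1, 2)))), -1)) = Mul(Add(Pow(Rational(12724785, 1681), Rational(1, 2)), -55), Pow(Add(-3623, Mul(-1, I, Pow(19210, Rational(1, 2)))), -1)) = Mul(Add(Mul(Rational(3, 41), Pow(1413865, Rational(1, 2))), -55), Pow(Add(-3623, Mul(-1, I, Pow(19210, Rational(1, 2)))), -1)) = Mul(Add(-55, Mul(Rational(3, 41), Pow(1413865, Rational(1, 2)))), Pow(Add(-3623, Mul(-1, I, Pow(19210, Rational(1, 2)))), -1)) = Mul(Pow(Add(-3623, Mul(-1, I, Pow(19210, Rational(1, 2)))), -1), Add(-55, Mul(Rational(3, 41), Pow(1413865, Rational(1, 2)))))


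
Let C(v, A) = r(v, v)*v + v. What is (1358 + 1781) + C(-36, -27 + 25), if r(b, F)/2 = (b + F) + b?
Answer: 10879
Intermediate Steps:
r(b, F) = 2*F + 4*b (r(b, F) = 2*((b + F) + b) = 2*((F + b) + b) = 2*(F + 2*b) = 2*F + 4*b)
C(v, A) = v + 6*v² (C(v, A) = (2*v + 4*v)*v + v = (6*v)*v + v = 6*v² + v = v + 6*v²)
(1358 + 1781) + C(-36, -27 + 25) = (1358 + 1781) - 36*(1 + 6*(-36)) = 3139 - 36*(1 - 216) = 3139 - 36*(-215) = 3139 + 7740 = 10879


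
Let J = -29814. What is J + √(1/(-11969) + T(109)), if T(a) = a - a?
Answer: -29814 + I*√11969/11969 ≈ -29814.0 + 0.0091405*I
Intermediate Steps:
T(a) = 0
J + √(1/(-11969) + T(109)) = -29814 + √(1/(-11969) + 0) = -29814 + √(-1/11969 + 0) = -29814 + √(-1/11969) = -29814 + I*√11969/11969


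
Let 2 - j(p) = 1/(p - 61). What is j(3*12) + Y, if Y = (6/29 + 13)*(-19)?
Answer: -180446/725 ≈ -248.89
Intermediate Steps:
j(p) = 2 - 1/(-61 + p) (j(p) = 2 - 1/(p - 61) = 2 - 1/(-61 + p))
Y = -7277/29 (Y = (6*(1/29) + 13)*(-19) = (6/29 + 13)*(-19) = (383/29)*(-19) = -7277/29 ≈ -250.93)
j(3*12) + Y = (-123 + 2*(3*12))/(-61 + 3*12) - 7277/29 = (-123 + 2*36)/(-61 + 36) - 7277/29 = (-123 + 72)/(-25) - 7277/29 = -1/25*(-51) - 7277/29 = 51/25 - 7277/29 = -180446/725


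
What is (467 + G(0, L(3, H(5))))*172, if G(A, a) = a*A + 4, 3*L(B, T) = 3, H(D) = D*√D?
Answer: 81012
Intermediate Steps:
H(D) = D^(3/2)
L(B, T) = 1 (L(B, T) = (⅓)*3 = 1)
G(A, a) = 4 + A*a (G(A, a) = A*a + 4 = 4 + A*a)
(467 + G(0, L(3, H(5))))*172 = (467 + (4 + 0*1))*172 = (467 + (4 + 0))*172 = (467 + 4)*172 = 471*172 = 81012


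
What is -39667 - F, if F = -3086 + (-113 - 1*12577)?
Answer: -23891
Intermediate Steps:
F = -15776 (F = -3086 + (-113 - 12577) = -3086 - 12690 = -15776)
-39667 - F = -39667 - 1*(-15776) = -39667 + 15776 = -23891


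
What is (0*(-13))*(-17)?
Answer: 0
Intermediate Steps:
(0*(-13))*(-17) = 0*(-17) = 0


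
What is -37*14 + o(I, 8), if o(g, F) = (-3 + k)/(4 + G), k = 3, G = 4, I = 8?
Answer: -518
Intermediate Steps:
o(g, F) = 0 (o(g, F) = (-3 + 3)/(4 + 4) = 0/8 = 0*(⅛) = 0)
-37*14 + o(I, 8) = -37*14 + 0 = -518 + 0 = -518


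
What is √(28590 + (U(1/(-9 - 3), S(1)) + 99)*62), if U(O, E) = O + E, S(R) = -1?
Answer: √1247790/6 ≈ 186.17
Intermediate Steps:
U(O, E) = E + O
√(28590 + (U(1/(-9 - 3), S(1)) + 99)*62) = √(28590 + ((-1 + 1/(-9 - 3)) + 99)*62) = √(28590 + ((-1 + 1/(-12)) + 99)*62) = √(28590 + ((-1 - 1/12) + 99)*62) = √(28590 + (-13/12 + 99)*62) = √(28590 + (1175/12)*62) = √(28590 + 36425/6) = √(207965/6) = √1247790/6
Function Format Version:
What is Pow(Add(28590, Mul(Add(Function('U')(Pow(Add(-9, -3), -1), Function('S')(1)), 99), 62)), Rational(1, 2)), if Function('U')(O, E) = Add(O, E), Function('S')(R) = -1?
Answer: Mul(Rational(1, 6), Pow(1247790, Rational(1, 2))) ≈ 186.17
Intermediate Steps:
Function('U')(O, E) = Add(E, O)
Pow(Add(28590, Mul(Add(Function('U')(Pow(Add(-9, -3), -1), Function('S')(1)), 99), 62)), Rational(1, 2)) = Pow(Add(28590, Mul(Add(Add(-1, Pow(Add(-9, -3), -1)), 99), 62)), Rational(1, 2)) = Pow(Add(28590, Mul(Add(Add(-1, Pow(-12, -1)), 99), 62)), Rational(1, 2)) = Pow(Add(28590, Mul(Add(Add(-1, Rational(-1, 12)), 99), 62)), Rational(1, 2)) = Pow(Add(28590, Mul(Add(Rational(-13, 12), 99), 62)), Rational(1, 2)) = Pow(Add(28590, Mul(Rational(1175, 12), 62)), Rational(1, 2)) = Pow(Add(28590, Rational(36425, 6)), Rational(1, 2)) = Pow(Rational(207965, 6), Rational(1, 2)) = Mul(Rational(1, 6), Pow(1247790, Rational(1, 2)))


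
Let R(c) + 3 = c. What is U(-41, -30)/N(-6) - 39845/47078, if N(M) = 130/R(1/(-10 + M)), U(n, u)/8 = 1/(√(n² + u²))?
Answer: -39845/47078 - 49*√2581/671060 ≈ -0.85007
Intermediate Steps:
U(n, u) = 8/√(n² + u²) (U(n, u) = 8/(√(n² + u²)) = 8/√(n² + u²))
R(c) = -3 + c
N(M) = 130/(-3 + 1/(-10 + M))
U(-41, -30)/N(-6) - 39845/47078 = (8/√((-41)² + (-30)²))/((130*(10 - 1*(-6))/(-31 + 3*(-6)))) - 39845/47078 = (8/√(1681 + 900))/((130*(10 + 6)/(-31 - 18))) - 39845*1/47078 = (8/√2581)/((130*16/(-49))) - 39845/47078 = (8*(√2581/2581))/((130*(-1/49)*16)) - 39845/47078 = (8*√2581/2581)/(-2080/49) - 39845/47078 = (8*√2581/2581)*(-49/2080) - 39845/47078 = -49*√2581/671060 - 39845/47078 = -39845/47078 - 49*√2581/671060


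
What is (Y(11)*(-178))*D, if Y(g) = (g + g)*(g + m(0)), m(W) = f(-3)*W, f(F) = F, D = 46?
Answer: -1981496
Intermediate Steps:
m(W) = -3*W
Y(g) = 2*g**2 (Y(g) = (g + g)*(g - 3*0) = (2*g)*(g + 0) = (2*g)*g = 2*g**2)
(Y(11)*(-178))*D = ((2*11**2)*(-178))*46 = ((2*121)*(-178))*46 = (242*(-178))*46 = -43076*46 = -1981496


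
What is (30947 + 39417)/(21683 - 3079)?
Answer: 17591/4651 ≈ 3.7822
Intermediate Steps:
(30947 + 39417)/(21683 - 3079) = 70364/18604 = 70364*(1/18604) = 17591/4651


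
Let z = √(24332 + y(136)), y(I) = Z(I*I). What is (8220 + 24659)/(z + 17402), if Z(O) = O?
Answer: 286080179/151393388 - 32879*√10707/151393388 ≈ 1.8672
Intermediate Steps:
y(I) = I² (y(I) = I*I = I²)
z = 2*√10707 (z = √(24332 + 136²) = √(24332 + 18496) = √42828 = 2*√10707 ≈ 206.95)
(8220 + 24659)/(z + 17402) = (8220 + 24659)/(2*√10707 + 17402) = 32879/(17402 + 2*√10707)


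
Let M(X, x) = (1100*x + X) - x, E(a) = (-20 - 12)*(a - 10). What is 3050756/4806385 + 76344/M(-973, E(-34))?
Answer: 1694895233068/2477561695105 ≈ 0.68410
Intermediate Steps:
E(a) = 320 - 32*a (E(a) = -32*(-10 + a) = 320 - 32*a)
M(X, x) = X + 1099*x (M(X, x) = (X + 1100*x) - x = X + 1099*x)
3050756/4806385 + 76344/M(-973, E(-34)) = 3050756/4806385 + 76344/(-973 + 1099*(320 - 32*(-34))) = 3050756*(1/4806385) + 76344/(-973 + 1099*(320 + 1088)) = 3050756/4806385 + 76344/(-973 + 1099*1408) = 3050756/4806385 + 76344/(-973 + 1547392) = 3050756/4806385 + 76344/1546419 = 3050756/4806385 + 76344*(1/1546419) = 3050756/4806385 + 25448/515473 = 1694895233068/2477561695105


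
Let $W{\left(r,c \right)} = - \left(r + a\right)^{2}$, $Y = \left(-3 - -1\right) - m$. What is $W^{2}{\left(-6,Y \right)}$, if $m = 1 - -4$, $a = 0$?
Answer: $1296$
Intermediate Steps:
$m = 5$ ($m = 1 + 4 = 5$)
$Y = -7$ ($Y = \left(-3 - -1\right) - 5 = \left(-3 + 1\right) - 5 = -2 - 5 = -7$)
$W{\left(r,c \right)} = - r^{2}$ ($W{\left(r,c \right)} = - \left(r + 0\right)^{2} = - r^{2}$)
$W^{2}{\left(-6,Y \right)} = \left(- \left(-6\right)^{2}\right)^{2} = \left(\left(-1\right) 36\right)^{2} = \left(-36\right)^{2} = 1296$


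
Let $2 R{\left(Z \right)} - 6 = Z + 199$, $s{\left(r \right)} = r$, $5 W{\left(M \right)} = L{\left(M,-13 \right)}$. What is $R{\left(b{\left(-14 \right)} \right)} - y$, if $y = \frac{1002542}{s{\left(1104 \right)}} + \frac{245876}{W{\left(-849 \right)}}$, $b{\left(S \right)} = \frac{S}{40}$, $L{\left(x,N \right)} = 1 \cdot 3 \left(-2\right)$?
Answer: $\frac{281645431}{1380} \approx 2.0409 \cdot 10^{5}$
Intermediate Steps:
$L{\left(x,N \right)} = -6$ ($L{\left(x,N \right)} = 3 \left(-2\right) = -6$)
$W{\left(M \right)} = - \frac{6}{5}$ ($W{\left(M \right)} = \frac{1}{5} \left(-6\right) = - \frac{6}{5}$)
$b{\left(S \right)} = \frac{S}{40}$ ($b{\left(S \right)} = S \frac{1}{40} = \frac{S}{40}$)
$y = - \frac{112601689}{552}$ ($y = \frac{1002542}{1104} + \frac{245876}{- \frac{6}{5}} = 1002542 \cdot \frac{1}{1104} + 245876 \left(- \frac{5}{6}\right) = \frac{501271}{552} - \frac{614690}{3} = - \frac{112601689}{552} \approx -2.0399 \cdot 10^{5}$)
$R{\left(Z \right)} = \frac{205}{2} + \frac{Z}{2}$ ($R{\left(Z \right)} = 3 + \frac{Z + 199}{2} = 3 + \frac{199 + Z}{2} = 3 + \left(\frac{199}{2} + \frac{Z}{2}\right) = \frac{205}{2} + \frac{Z}{2}$)
$R{\left(b{\left(-14 \right)} \right)} - y = \left(\frac{205}{2} + \frac{\frac{1}{40} \left(-14\right)}{2}\right) - - \frac{112601689}{552} = \left(\frac{205}{2} + \frac{1}{2} \left(- \frac{7}{20}\right)\right) + \frac{112601689}{552} = \left(\frac{205}{2} - \frac{7}{40}\right) + \frac{112601689}{552} = \frac{4093}{40} + \frac{112601689}{552} = \frac{281645431}{1380}$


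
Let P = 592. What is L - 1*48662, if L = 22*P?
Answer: -35638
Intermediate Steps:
L = 13024 (L = 22*592 = 13024)
L - 1*48662 = 13024 - 1*48662 = 13024 - 48662 = -35638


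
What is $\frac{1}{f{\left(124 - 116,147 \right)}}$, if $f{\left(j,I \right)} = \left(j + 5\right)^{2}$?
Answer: $\frac{1}{169} \approx 0.0059172$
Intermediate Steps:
$f{\left(j,I \right)} = \left(5 + j\right)^{2}$
$\frac{1}{f{\left(124 - 116,147 \right)}} = \frac{1}{\left(5 + \left(124 - 116\right)\right)^{2}} = \frac{1}{\left(5 + 8\right)^{2}} = \frac{1}{13^{2}} = \frac{1}{169}$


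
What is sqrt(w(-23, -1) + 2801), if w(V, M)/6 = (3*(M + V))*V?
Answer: sqrt(12737) ≈ 112.86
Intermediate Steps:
w(V, M) = 6*V*(3*M + 3*V) (w(V, M) = 6*((3*(M + V))*V) = 6*((3*M + 3*V)*V) = 6*(V*(3*M + 3*V)) = 6*V*(3*M + 3*V))
sqrt(w(-23, -1) + 2801) = sqrt(18*(-23)*(-1 - 23) + 2801) = sqrt(18*(-23)*(-24) + 2801) = sqrt(9936 + 2801) = sqrt(12737)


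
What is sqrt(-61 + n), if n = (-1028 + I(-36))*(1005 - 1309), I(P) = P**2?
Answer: I*sqrt(81533) ≈ 285.54*I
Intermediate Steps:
n = -81472 (n = (-1028 + (-36)**2)*(1005 - 1309) = (-1028 + 1296)*(-304) = 268*(-304) = -81472)
sqrt(-61 + n) = sqrt(-61 - 81472) = sqrt(-81533) = I*sqrt(81533)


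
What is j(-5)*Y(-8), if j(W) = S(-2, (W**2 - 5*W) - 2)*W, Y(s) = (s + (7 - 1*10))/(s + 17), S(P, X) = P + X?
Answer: 2530/9 ≈ 281.11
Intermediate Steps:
Y(s) = (-3 + s)/(17 + s) (Y(s) = (s + (7 - 10))/(17 + s) = (s - 3)/(17 + s) = (-3 + s)/(17 + s))
j(W) = W*(-4 + W**2 - 5*W) (j(W) = (-2 + ((W**2 - 5*W) - 2))*W = (-2 + (-2 + W**2 - 5*W))*W = (-4 + W**2 - 5*W)*W = W*(-4 + W**2 - 5*W))
j(-5)*Y(-8) = (-5*(-4 + (-5)**2 - 5*(-5)))*((-3 - 8)/(17 - 8)) = (-5*(-4 + 25 + 25))*(-11/9) = (-5*46)*((1/9)*(-11)) = -230*(-11/9) = 2530/9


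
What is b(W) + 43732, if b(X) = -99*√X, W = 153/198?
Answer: 43732 - 9*√374/2 ≈ 43645.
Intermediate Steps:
W = 17/22 (W = 153*(1/198) = 17/22 ≈ 0.77273)
b(W) + 43732 = -9*√374/2 + 43732 = 43732 - 9*√374/2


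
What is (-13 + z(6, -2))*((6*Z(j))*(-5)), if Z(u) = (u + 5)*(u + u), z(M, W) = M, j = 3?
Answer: 10080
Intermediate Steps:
Z(u) = 2*u*(5 + u) (Z(u) = (5 + u)*(2*u) = 2*u*(5 + u))
(-13 + z(6, -2))*((6*Z(j))*(-5)) = (-13 + 6)*((6*(2*3*(5 + 3)))*(-5)) = -7*6*(2*3*8)*(-5) = -7*6*48*(-5) = -2016*(-5) = -7*(-1440) = 10080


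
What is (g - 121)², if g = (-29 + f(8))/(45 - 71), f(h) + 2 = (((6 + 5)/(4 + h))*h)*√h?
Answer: 87332897/6084 + 68530*√2/507 ≈ 14546.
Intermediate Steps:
f(h) = -2 + 11*h^(3/2)/(4 + h) (f(h) = -2 + (((6 + 5)/(4 + h))*h)*√h = -2 + ((11/(4 + h))*h)*√h = -2 + (11*h/(4 + h))*√h = -2 + 11*h^(3/2)/(4 + h))
g = 31/26 - 22*√2/39 (g = (-29 + (-8 - 2*8 + 11*8^(3/2))/(4 + 8))/(45 - 71) = (-29 + (-8 - 16 + 11*(16*√2))/12)/(-26) = (-29 + (-8 - 16 + 176*√2)/12)*(-1/26) = (-29 + (-24 + 176*√2)/12)*(-1/26) = (-29 + (-2 + 44*√2/3))*(-1/26) = (-31 + 44*√2/3)*(-1/26) = 31/26 - 22*√2/39 ≈ 0.39455)
(g - 121)² = ((31/26 - 22*√2/39) - 121)² = (-3115/26 - 22*√2/39)²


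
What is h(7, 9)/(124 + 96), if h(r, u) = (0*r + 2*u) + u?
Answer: 27/220 ≈ 0.12273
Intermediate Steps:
h(r, u) = 3*u (h(r, u) = (0 + 2*u) + u = 2*u + u = 3*u)
h(7, 9)/(124 + 96) = (3*9)/(124 + 96) = 27/220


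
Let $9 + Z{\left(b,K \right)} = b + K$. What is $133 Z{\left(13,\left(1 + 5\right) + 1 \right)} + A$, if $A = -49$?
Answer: $1414$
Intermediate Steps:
$Z{\left(b,K \right)} = -9 + K + b$ ($Z{\left(b,K \right)} = -9 + \left(b + K\right) = -9 + \left(K + b\right) = -9 + K + b$)
$133 Z{\left(13,\left(1 + 5\right) + 1 \right)} + A = 133 \left(-9 + \left(\left(1 + 5\right) + 1\right) + 13\right) - 49 = 133 \left(-9 + \left(6 + 1\right) + 13\right) - 49 = 133 \left(-9 + 7 + 13\right) - 49 = 133 \cdot 11 - 49 = 1463 - 49 = 1414$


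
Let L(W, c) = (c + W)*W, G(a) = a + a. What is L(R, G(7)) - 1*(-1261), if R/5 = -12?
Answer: 4021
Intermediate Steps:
G(a) = 2*a
R = -60 (R = 5*(-12) = -60)
L(W, c) = W*(W + c) (L(W, c) = (W + c)*W = W*(W + c))
L(R, G(7)) - 1*(-1261) = -60*(-60 + 2*7) - 1*(-1261) = -60*(-60 + 14) + 1261 = -60*(-46) + 1261 = 2760 + 1261 = 4021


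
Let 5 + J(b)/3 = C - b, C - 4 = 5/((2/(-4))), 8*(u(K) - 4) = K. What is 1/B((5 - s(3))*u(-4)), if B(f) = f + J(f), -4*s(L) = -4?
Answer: -1/61 ≈ -0.016393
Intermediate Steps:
u(K) = 4 + K/8
s(L) = 1 (s(L) = -¼*(-4) = 1)
C = -6 (C = 4 + 5/((2/(-4))) = 4 + 5/((2*(-¼))) = 4 + 5/(-½) = 4 + 5*(-2) = 4 - 10 = -6)
J(b) = -33 - 3*b (J(b) = -15 + 3*(-6 - b) = -15 + (-18 - 3*b) = -33 - 3*b)
B(f) = -33 - 2*f (B(f) = f + (-33 - 3*f) = -33 - 2*f)
1/B((5 - s(3))*u(-4)) = 1/(-33 - 2*(5 - 1*1)*(4 + (⅛)*(-4))) = 1/(-33 - 2*(5 - 1)*(4 - ½)) = 1/(-33 - 8*7/2) = 1/(-33 - 2*14) = 1/(-33 - 28) = 1/(-61) = -1/61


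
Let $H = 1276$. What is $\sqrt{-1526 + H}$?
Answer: $5 i \sqrt{10} \approx 15.811 i$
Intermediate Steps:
$\sqrt{-1526 + H} = \sqrt{-1526 + 1276} = \sqrt{-250} = 5 i \sqrt{10}$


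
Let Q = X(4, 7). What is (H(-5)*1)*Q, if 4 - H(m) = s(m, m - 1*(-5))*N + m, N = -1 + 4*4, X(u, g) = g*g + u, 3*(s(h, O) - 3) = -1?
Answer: -1643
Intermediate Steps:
s(h, O) = 8/3 (s(h, O) = 3 + (⅓)*(-1) = 3 - ⅓ = 8/3)
X(u, g) = u + g² (X(u, g) = g² + u = u + g²)
Q = 53 (Q = 4 + 7² = 4 + 49 = 53)
N = 15 (N = -1 + 16 = 15)
H(m) = -36 - m (H(m) = 4 - ((8/3)*15 + m) = 4 - (40 + m) = 4 + (-40 - m) = -36 - m)
(H(-5)*1)*Q = ((-36 - 1*(-5))*1)*53 = ((-36 + 5)*1)*53 = -31*1*53 = -31*53 = -1643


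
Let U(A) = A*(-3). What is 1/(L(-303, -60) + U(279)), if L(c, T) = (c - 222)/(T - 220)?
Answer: -8/6681 ≈ -0.0011974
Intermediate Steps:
L(c, T) = (-222 + c)/(-220 + T)
U(A) = -3*A
1/(L(-303, -60) + U(279)) = 1/((-222 - 303)/(-220 - 60) - 3*279) = 1/(-525/(-280) - 837) = 1/(-1/280*(-525) - 837) = 1/(15/8 - 837) = 1/(-6681/8) = -8/6681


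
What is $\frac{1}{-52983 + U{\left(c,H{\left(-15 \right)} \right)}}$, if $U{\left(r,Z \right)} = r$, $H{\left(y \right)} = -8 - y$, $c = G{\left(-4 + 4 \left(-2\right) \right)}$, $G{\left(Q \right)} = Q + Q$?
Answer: $- \frac{1}{53007} \approx -1.8865 \cdot 10^{-5}$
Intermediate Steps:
$G{\left(Q \right)} = 2 Q$
$c = -24$ ($c = 2 \left(-4 + 4 \left(-2\right)\right) = 2 \left(-4 - 8\right) = 2 \left(-12\right) = -24$)
$\frac{1}{-52983 + U{\left(c,H{\left(-15 \right)} \right)}} = \frac{1}{-52983 - 24} = \frac{1}{-53007} = - \frac{1}{53007}$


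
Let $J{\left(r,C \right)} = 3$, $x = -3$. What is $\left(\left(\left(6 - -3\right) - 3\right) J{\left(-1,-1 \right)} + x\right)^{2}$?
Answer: $225$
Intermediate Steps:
$\left(\left(\left(6 - -3\right) - 3\right) J{\left(-1,-1 \right)} + x\right)^{2} = \left(\left(\left(6 - -3\right) - 3\right) 3 - 3\right)^{2} = \left(\left(\left(6 + 3\right) - 3\right) 3 - 3\right)^{2} = \left(\left(9 - 3\right) 3 - 3\right)^{2} = \left(6 \cdot 3 - 3\right)^{2} = \left(18 - 3\right)^{2} = 15^{2} = 225$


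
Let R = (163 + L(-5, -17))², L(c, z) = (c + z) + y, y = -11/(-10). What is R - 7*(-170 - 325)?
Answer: 2365741/100 ≈ 23657.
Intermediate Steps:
y = 11/10 (y = -11*(-⅒) = 11/10 ≈ 1.1000)
L(c, z) = 11/10 + c + z (L(c, z) = (c + z) + 11/10 = 11/10 + c + z)
R = 2019241/100 (R = (163 + (11/10 - 5 - 17))² = (163 - 209/10)² = (1421/10)² = 2019241/100 ≈ 20192.)
R - 7*(-170 - 325) = 2019241/100 - 7*(-170 - 325) = 2019241/100 - 7*(-495) = 2019241/100 + 3465 = 2365741/100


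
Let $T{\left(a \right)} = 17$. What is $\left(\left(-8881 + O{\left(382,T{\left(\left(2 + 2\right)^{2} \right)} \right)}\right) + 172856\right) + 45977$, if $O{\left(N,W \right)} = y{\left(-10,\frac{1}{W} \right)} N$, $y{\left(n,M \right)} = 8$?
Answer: $213008$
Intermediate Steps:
$O{\left(N,W \right)} = 8 N$
$\left(\left(-8881 + O{\left(382,T{\left(\left(2 + 2\right)^{2} \right)} \right)}\right) + 172856\right) + 45977 = \left(\left(-8881 + 8 \cdot 382\right) + 172856\right) + 45977 = \left(\left(-8881 + 3056\right) + 172856\right) + 45977 = \left(-5825 + 172856\right) + 45977 = 167031 + 45977 = 213008$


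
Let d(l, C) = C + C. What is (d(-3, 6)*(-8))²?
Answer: 9216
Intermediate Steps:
d(l, C) = 2*C
(d(-3, 6)*(-8))² = ((2*6)*(-8))² = (12*(-8))² = (-96)² = 9216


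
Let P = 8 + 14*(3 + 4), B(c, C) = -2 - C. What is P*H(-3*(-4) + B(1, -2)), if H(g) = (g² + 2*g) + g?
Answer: 19080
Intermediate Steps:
H(g) = g² + 3*g
P = 106 (P = 8 + 14*7 = 8 + 98 = 106)
P*H(-3*(-4) + B(1, -2)) = 106*((-3*(-4) + (-2 - 1*(-2)))*(3 + (-3*(-4) + (-2 - 1*(-2))))) = 106*((12 + (-2 + 2))*(3 + (12 + (-2 + 2)))) = 106*((12 + 0)*(3 + (12 + 0))) = 106*(12*(3 + 12)) = 106*(12*15) = 106*180 = 19080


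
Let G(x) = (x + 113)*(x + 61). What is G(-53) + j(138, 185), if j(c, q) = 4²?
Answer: 496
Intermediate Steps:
j(c, q) = 16
G(x) = (61 + x)*(113 + x) (G(x) = (113 + x)*(61 + x) = (61 + x)*(113 + x))
G(-53) + j(138, 185) = (6893 + (-53)² + 174*(-53)) + 16 = (6893 + 2809 - 9222) + 16 = 480 + 16 = 496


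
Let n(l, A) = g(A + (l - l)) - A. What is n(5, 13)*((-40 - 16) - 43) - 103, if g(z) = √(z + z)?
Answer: 1184 - 99*√26 ≈ 679.20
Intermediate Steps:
g(z) = √2*√z (g(z) = √(2*z) = √2*√z)
n(l, A) = -A + √2*√A (n(l, A) = √2*√(A + (l - l)) - A = √2*√(A + 0) - A = √2*√A - A = -A + √2*√A)
n(5, 13)*((-40 - 16) - 43) - 103 = (-1*13 + √2*√13)*((-40 - 16) - 43) - 103 = (-13 + √26)*(-56 - 43) - 103 = (-13 + √26)*(-99) - 103 = (1287 - 99*√26) - 103 = 1184 - 99*√26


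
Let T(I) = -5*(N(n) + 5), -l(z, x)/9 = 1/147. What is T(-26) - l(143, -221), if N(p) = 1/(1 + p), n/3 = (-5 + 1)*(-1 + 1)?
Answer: -1467/49 ≈ -29.939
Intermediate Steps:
l(z, x) = -3/49 (l(z, x) = -9/147 = -9*1/147 = -3/49)
n = 0 (n = 3*((-5 + 1)*(-1 + 1)) = 3*(-4*0) = 3*0 = 0)
T(I) = -30 (T(I) = -5*(1/(1 + 0) + 5) = -5*(1/1 + 5) = -5*(1 + 5) = -5*6 = -30)
T(-26) - l(143, -221) = -30 - 1*(-3/49) = -30 + 3/49 = -1467/49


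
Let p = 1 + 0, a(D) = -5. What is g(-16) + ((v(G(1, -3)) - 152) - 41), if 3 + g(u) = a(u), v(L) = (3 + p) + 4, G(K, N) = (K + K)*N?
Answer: -193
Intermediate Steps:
G(K, N) = 2*K*N (G(K, N) = (2*K)*N = 2*K*N)
p = 1
v(L) = 8 (v(L) = (3 + 1) + 4 = 4 + 4 = 8)
g(u) = -8 (g(u) = -3 - 5 = -8)
g(-16) + ((v(G(1, -3)) - 152) - 41) = -8 + ((8 - 152) - 41) = -8 + (-144 - 41) = -8 - 185 = -193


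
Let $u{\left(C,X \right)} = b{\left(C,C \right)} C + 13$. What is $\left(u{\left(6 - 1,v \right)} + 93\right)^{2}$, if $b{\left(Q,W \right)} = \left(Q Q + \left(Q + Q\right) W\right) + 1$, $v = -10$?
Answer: $236196$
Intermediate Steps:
$b{\left(Q,W \right)} = 1 + Q^{2} + 2 Q W$ ($b{\left(Q,W \right)} = \left(Q^{2} + 2 Q W\right) + 1 = 1 + Q^{2} + 2 Q W$)
$u{\left(C,X \right)} = 13 + C \left(1 + 3 C^{2}\right)$ ($u{\left(C,X \right)} = \left(1 + C^{2} + 2 C C\right) C + 13 = \left(1 + C^{2} + 2 C^{2}\right) C + 13 = \left(1 + 3 C^{2}\right) C + 13 = C \left(1 + 3 C^{2}\right) + 13 = 13 + C \left(1 + 3 C^{2}\right)$)
$\left(u{\left(6 - 1,v \right)} + 93\right)^{2} = \left(\left(13 + \left(6 - 1\right) + 3 \left(6 - 1\right)^{3}\right) + 93\right)^{2} = \left(\left(13 + 5 + 3 \cdot 5^{3}\right) + 93\right)^{2} = \left(\left(13 + 5 + 3 \cdot 125\right) + 93\right)^{2} = \left(\left(13 + 5 + 375\right) + 93\right)^{2} = \left(393 + 93\right)^{2} = 486^{2} = 236196$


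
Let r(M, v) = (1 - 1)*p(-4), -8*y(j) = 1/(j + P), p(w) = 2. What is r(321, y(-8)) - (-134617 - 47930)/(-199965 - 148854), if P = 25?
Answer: -60849/116273 ≈ -0.52333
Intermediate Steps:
y(j) = -1/(8*(25 + j)) (y(j) = -1/(8*(j + 25)) = -1/(8*(25 + j)))
r(M, v) = 0 (r(M, v) = (1 - 1)*2 = 0*2 = 0)
r(321, y(-8)) - (-134617 - 47930)/(-199965 - 148854) = 0 - (-134617 - 47930)/(-199965 - 148854) = 0 - (-182547)/(-348819) = 0 - (-182547)*(-1)/348819 = 0 - 1*60849/116273 = 0 - 60849/116273 = -60849/116273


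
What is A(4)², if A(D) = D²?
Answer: 256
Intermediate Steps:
A(4)² = (4²)² = 16² = 256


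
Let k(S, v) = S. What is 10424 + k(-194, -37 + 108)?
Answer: 10230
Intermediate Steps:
10424 + k(-194, -37 + 108) = 10424 - 194 = 10230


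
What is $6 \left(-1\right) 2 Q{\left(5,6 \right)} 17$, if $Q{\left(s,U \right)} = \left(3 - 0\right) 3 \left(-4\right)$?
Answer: $7344$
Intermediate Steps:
$Q{\left(s,U \right)} = -36$ ($Q{\left(s,U \right)} = \left(3 + 0\right) 3 \left(-4\right) = 3 \cdot 3 \left(-4\right) = 9 \left(-4\right) = -36$)
$6 \left(-1\right) 2 Q{\left(5,6 \right)} 17 = 6 \left(-1\right) 2 \left(-36\right) 17 = \left(-6\right) 2 \left(-36\right) 17 = \left(-12\right) \left(-36\right) 17 = 432 \cdot 17 = 7344$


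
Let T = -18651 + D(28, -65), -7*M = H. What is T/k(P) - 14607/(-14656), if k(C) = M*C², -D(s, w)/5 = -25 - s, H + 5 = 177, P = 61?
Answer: 2808727949/2345003968 ≈ 1.1978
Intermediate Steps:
H = 172 (H = -5 + 177 = 172)
D(s, w) = 125 + 5*s (D(s, w) = -5*(-25 - s) = 125 + 5*s)
M = -172/7 (M = -⅐*172 = -172/7 ≈ -24.571)
k(C) = -172*C²/7
T = -18386 (T = -18651 + (125 + 5*28) = -18651 + (125 + 140) = -18651 + 265 = -18386)
T/k(P) - 14607/(-14656) = -18386/((-172/7*61²)) - 14607/(-14656) = -18386/((-172/7*3721)) - 14607*(-1/14656) = -18386/(-640012/7) + 14607/14656 = -18386*(-7/640012) + 14607/14656 = 64351/320006 + 14607/14656 = 2808727949/2345003968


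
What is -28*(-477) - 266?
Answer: 13090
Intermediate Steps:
-28*(-477) - 266 = 13356 - 266 = 13090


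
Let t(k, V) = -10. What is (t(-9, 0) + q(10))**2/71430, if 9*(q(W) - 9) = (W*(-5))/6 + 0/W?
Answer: 1352/26036235 ≈ 5.1928e-5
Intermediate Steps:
q(W) = 9 - 5*W/54 (q(W) = 9 + ((W*(-5))/6 + 0/W)/9 = 9 + (-5*W*(1/6) + 0)/9 = 9 + (-5*W/6 + 0)/9 = 9 + (-5*W/6)/9 = 9 - 5*W/54)
(t(-9, 0) + q(10))**2/71430 = (-10 + (9 - 5/54*10))**2/71430 = (-10 + (9 - 25/27))**2*(1/71430) = (-10 + 218/27)**2*(1/71430) = (-52/27)**2*(1/71430) = (2704/729)*(1/71430) = 1352/26036235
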